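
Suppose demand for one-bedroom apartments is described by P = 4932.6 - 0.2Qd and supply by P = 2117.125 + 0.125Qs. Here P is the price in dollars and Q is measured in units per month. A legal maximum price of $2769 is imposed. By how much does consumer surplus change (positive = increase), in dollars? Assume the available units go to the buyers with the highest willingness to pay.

Rearranging demand gives Qd = 24663 - 5P; rearranging supply gives Qs = 8P - 16937. Without the control the market clears where 24663 - 5P = 8P - 16937, i.e. P* = 3200 and Q* = 8663.
Since 2769 < 3200, the ceiling is binding.
At P = 2769: Qd = 24663 - 5·2769 = 10818 and Qs = 8·2769 - 16937 = 5215.
Consumer surplus without the control is ½ · (4932.6 - 3200) · 8663 = 7504756.9.
With the ceiling, 5215 units are sold at 2769 (assume they go to the highest-value buyers). The demand price at Q = 5215 is 3889.6, so CS = ½ · [(4932.6 - 2769) + (3889.6 - 2769)] · 5215 = 8563551.5.
Change in consumer surplus = 8563551.5 - 7504756.9 = 1058794.6.

1058794.6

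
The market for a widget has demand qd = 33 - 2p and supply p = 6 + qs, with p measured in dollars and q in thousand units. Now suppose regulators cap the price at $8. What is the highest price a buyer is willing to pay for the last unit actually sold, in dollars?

15.5

Rearranging supply gives qs = p - 6. Without the control the market clears where 33 - 2p = p - 6, i.e. p* = 13 and q* = 7.
The ceiling of 8 is below the equilibrium price 13, so it binds.
At p = 8: qd = 33 - 2·8 = 17 and qs = 8 - 6 = 2.
Only 2 units reach the market. On the demand curve, the marginal buyer's willingness to pay at q = 2 is (33 - 2)/2 = 15.5.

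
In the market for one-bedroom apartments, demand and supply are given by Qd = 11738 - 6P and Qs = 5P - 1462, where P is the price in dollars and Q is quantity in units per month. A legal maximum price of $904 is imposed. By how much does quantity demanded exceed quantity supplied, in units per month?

3256

In a free market, 11738 - 6P = 5P - 1462 gives the equilibrium P* = 1200, Q* = 4538.
Since 904 < 1200, the ceiling is binding.
At P = 904: Qd = 11738 - 6·904 = 6314 and Qs = 5·904 - 1462 = 3058.
Shortage = Qd - Qs = 6314 - 3058 = 3256.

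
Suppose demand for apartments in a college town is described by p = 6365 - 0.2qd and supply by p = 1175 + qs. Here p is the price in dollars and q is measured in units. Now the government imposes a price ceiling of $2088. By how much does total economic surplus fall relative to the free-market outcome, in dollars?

Rearranging demand gives qd = 31825 - 5p; rearranging supply gives qs = p - 1175. Without the control the market clears where 31825 - 5p = p - 1175, i.e. p* = 5500 and q* = 4325.
Since 2088 < 5500, the ceiling is binding.
At p = 2088: qd = 31825 - 5·2088 = 21385 and qs = 2088 - 1175 = 913.
Quantity traded falls to 913. At q = 913 the demand price is (31825 - 913)/5 = 6182.4 and the supply price is 1175 + 913 = 2088.
Deadweight loss = ½ · (6182.4 - 2088) · (4325 - 913) = ½ · 4094.4 · 3412 = 6985046.4.

6985046.4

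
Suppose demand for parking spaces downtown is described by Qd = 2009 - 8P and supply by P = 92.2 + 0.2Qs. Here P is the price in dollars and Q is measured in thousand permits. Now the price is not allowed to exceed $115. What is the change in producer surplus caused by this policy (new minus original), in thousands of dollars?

-22612.5

Rearranging supply gives Qs = 5P - 461. Without the control the market clears where 2009 - 8P = 5P - 461, i.e. P* = 190 and Q* = 489.
Because the ceiling (115) lies below the market-clearing price, it is binding.
At P = 115: Qd = 2009 - 8·115 = 1089 and Qs = 5·115 - 461 = 114.
Producer surplus without the control is ½ · (190 - 92.2) · 489 = 23912.1.
With the ceiling, producers sell 114 units at 115, so PS = ½ · (115 - 92.2) · 114 = 1299.6.
Change in producer surplus = 1299.6 - 23912.1 = -22612.5.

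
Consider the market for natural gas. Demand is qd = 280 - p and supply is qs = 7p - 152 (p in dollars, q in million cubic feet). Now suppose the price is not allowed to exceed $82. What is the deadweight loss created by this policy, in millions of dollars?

0

Without the control the market clears where 280 - p = 7p - 152, i.e. p* = 54 and q* = 226.
Since 82 is above p* = 54, the ceiling does not bind and the free-market outcome prevails.
Since the control does not bind, no trades are prevented and deadweight loss is zero.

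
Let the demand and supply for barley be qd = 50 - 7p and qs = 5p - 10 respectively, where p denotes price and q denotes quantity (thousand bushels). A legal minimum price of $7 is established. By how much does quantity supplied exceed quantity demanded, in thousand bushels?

In a free market, 50 - 7p = 5p - 10 gives the equilibrium p* = 5, q* = 15.
The floor of 7 is above the equilibrium price 5, so it binds.
At p = 7: qd = 50 - 7·7 = 1 and qs = 5·7 - 10 = 25.
Surplus = qs - qd = 25 - 1 = 24.

24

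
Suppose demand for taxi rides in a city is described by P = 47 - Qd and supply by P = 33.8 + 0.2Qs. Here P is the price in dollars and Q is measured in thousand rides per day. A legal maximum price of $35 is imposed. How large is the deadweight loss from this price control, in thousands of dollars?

15

Rearranging demand gives Qd = 47 - P; rearranging supply gives Qs = 5P - 169. Setting quantity demanded equal to quantity supplied, 47 - P = 5P - 169, gives P* = 36 and Q* = 11.
The ceiling of 35 is below the equilibrium price 36, so it binds.
At P = 35: Qd = 47 - 35 = 12 and Qs = 5·35 - 169 = 6.
Quantity traded falls to 6. At Q = 6 the demand price is 47 - 6 = 41 and the supply price is (169 + 6)/5 = 35.
Deadweight loss = ½ · (41 - 35) · (11 - 6) = ½ · 6 · 5 = 15.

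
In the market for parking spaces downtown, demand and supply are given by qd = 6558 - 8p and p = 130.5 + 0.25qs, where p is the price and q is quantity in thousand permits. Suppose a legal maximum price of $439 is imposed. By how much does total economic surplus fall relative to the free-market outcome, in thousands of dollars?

68403

Rearranging supply gives qs = 4p - 522. Without the control the market clears where 6558 - 8p = 4p - 522, i.e. p* = 590 and q* = 1838.
Because the ceiling (439) lies below the market-clearing price, it is binding.
At p = 439: qd = 6558 - 8·439 = 3046 and qs = 4·439 - 522 = 1234.
Quantity traded falls to 1234. At q = 1234 the demand price is (6558 - 1234)/8 = 665.5 and the supply price is (522 + 1234)/4 = 439.
Deadweight loss = ½ · (665.5 - 439) · (1838 - 1234) = ½ · 226.5 · 604 = 68403.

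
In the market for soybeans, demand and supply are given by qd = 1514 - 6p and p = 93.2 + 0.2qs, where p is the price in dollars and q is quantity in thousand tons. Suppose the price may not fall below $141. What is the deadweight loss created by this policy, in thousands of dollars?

0

Rearranging supply gives qs = 5p - 466. Setting quantity demanded equal to quantity supplied, 1514 - 6p = 5p - 466, gives p* = 180 and q* = 434.
The floor of 141 is below the equilibrium price 180, so it is not binding; the market clears at p* = 180, q* = 434.
Since the control does not bind, no trades are prevented and deadweight loss is zero.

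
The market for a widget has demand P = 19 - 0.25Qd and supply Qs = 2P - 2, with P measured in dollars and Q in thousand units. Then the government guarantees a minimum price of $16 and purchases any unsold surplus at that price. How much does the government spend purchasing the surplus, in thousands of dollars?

288

Rearranging demand gives Qd = 76 - 4P. Setting quantity demanded equal to quantity supplied, 76 - 4P = 2P - 2, gives P* = 13 and Q* = 24.
Because the floor (16) lies above the market-clearing price, it is binding.
At P = 16: Qd = 76 - 4·16 = 12 and Qs = 2·16 - 2 = 30.
Surplus = Qs - Qd = 18.
Government expenditure = surplus × support price = 18 × 16 = 288.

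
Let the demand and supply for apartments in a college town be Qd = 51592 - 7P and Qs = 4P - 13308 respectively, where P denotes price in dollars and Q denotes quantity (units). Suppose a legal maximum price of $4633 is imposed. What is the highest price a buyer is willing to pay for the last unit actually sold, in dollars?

6624

Equilibrium: 51592 - 7P = 4P - 13308, so 64900 = 11P and P* = 5900, Q* = 10292.
Since 4633 < 5900, the ceiling is binding.
At P = 4633: Qd = 51592 - 7·4633 = 19161 and Qs = 4·4633 - 13308 = 5224.
Only 5224 units reach the market. On the demand curve, the marginal buyer's willingness to pay at Q = 5224 is (51592 - 5224)/7 = 6624.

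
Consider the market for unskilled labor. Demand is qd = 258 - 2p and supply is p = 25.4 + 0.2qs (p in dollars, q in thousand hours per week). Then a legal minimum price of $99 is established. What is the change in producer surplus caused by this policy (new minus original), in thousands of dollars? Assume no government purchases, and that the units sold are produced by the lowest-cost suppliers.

Rearranging supply gives qs = 5p - 127. Setting quantity demanded equal to quantity supplied, 258 - 2p = 5p - 127, gives p* = 55 and q* = 148.
Because the floor (99) lies above the market-clearing price, it is binding.
At p = 99: qd = 258 - 2·99 = 60 and qs = 5·99 - 127 = 368.
Producer surplus without the control is ½ · (55 - 25.4) · 148 = 2190.4.
With the floor, 60 units are sold at 99. The supply price at q = 60 is 37.4, so PS = ½ · [(99 - 25.4) + (99 - 37.4)] · 60 = 4056.
Change in producer surplus = 4056 - 2190.4 = 1865.6.

1865.6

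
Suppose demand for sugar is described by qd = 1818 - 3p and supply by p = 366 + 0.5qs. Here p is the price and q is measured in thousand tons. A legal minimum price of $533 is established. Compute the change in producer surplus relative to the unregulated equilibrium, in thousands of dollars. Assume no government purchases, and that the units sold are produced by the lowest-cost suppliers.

Rearranging supply gives qs = 2p - 732. In a free market, 1818 - 3p = 2p - 732 gives the equilibrium p* = 510, q* = 288.
Because the floor (533) lies above the market-clearing price, it is binding.
At p = 533: qd = 1818 - 3·533 = 219 and qs = 2·533 - 732 = 334.
Producer surplus without the control is ½ · (510 - 366) · 288 = 20736.
With the floor, 219 units are sold at 533. The supply price at q = 219 is 475.5, so PS = ½ · [(533 - 366) + (533 - 475.5)] · 219 = 24582.75.
Change in producer surplus = 24582.75 - 20736 = 3846.75.

3846.75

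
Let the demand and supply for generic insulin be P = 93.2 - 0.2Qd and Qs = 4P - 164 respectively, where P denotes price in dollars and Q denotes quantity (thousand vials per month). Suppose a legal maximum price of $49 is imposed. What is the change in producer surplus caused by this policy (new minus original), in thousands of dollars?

-1554

Rearranging demand gives Qd = 466 - 5P. In a free market, 466 - 5P = 4P - 164 gives the equilibrium P* = 70, Q* = 116.
Because the ceiling (49) lies below the market-clearing price, it is binding.
At P = 49: Qd = 466 - 5·49 = 221 and Qs = 4·49 - 164 = 32.
Producer surplus without the control is ½ · (70 - 41) · 116 = 1682.
With the ceiling, producers sell 32 units at 49, so PS = ½ · (49 - 41) · 32 = 128.
Change in producer surplus = 128 - 1682 = -1554.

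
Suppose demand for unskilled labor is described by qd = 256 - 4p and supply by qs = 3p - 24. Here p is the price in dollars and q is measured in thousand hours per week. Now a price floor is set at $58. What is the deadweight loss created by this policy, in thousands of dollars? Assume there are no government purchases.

Equilibrium: 256 - 4p = 3p - 24, so 280 = 7p and p* = 40, q* = 96.
The floor of 58 is above the equilibrium price 40, so it binds.
At p = 58: qd = 256 - 4·58 = 24 and qs = 3·58 - 24 = 150.
Quantity traded falls to 24. At q = 24 the demand price is (256 - 24)/4 = 58 and the supply price is (24 + 24)/3 = 16.
Deadweight loss = ½ · (58 - 16) · (96 - 24) = ½ · 42 · 72 = 1512.

1512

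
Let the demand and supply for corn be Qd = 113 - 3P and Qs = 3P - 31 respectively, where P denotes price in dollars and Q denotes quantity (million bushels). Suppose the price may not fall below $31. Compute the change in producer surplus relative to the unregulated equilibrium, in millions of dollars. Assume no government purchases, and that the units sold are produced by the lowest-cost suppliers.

Setting quantity demanded equal to quantity supplied, 113 - 3P = 3P - 31, gives P* = 24 and Q* = 41.
The floor of 31 is above the equilibrium price 24, so it binds.
At P = 31: Qd = 113 - 3·31 = 20 and Qs = 3·31 - 31 = 62.
Producer surplus without the control is ½ · (24 - 31/3) · 41 = 1681/6.
With the floor, 20 units are sold at 31. The supply price at Q = 20 is 17, so PS = ½ · [(31 - 31/3) + (31 - 17)] · 20 = 1040/3.
Change in producer surplus = 1040/3 - 1681/6 = 66.5.

66.5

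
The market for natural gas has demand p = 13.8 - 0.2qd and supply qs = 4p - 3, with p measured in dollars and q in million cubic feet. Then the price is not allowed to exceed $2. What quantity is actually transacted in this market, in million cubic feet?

Rearranging demand gives qd = 69 - 5p. Setting quantity demanded equal to quantity supplied, 69 - 5p = 4p - 3, gives p* = 8 and q* = 29.
The ceiling of 2 is below the equilibrium price 8, so it binds.
At p = 2: qd = 69 - 5·2 = 59 and qs = 4·2 - 3 = 5.
The quantity actually transacted is the short side, supply: 5.

5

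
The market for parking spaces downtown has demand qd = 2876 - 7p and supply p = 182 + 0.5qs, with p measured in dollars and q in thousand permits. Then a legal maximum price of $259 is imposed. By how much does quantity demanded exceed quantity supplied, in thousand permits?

909

Rearranging supply gives qs = 2p - 364. Equilibrium: 2876 - 7p = 2p - 364, so 3240 = 9p and p* = 360, q* = 356.
Since 259 < 360, the ceiling is binding.
At p = 259: qd = 2876 - 7·259 = 1063 and qs = 2·259 - 364 = 154.
Shortage = qd - qs = 1063 - 154 = 909.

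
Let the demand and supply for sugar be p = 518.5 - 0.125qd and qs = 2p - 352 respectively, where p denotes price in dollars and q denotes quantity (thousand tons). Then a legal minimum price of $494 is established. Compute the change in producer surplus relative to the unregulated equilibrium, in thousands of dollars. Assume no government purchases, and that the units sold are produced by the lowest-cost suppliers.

-22352

Rearranging demand gives qd = 4148 - 8p. In a free market, 4148 - 8p = 2p - 352 gives the equilibrium p* = 450, q* = 548.
Since 494 > 450, the floor is binding.
At p = 494: qd = 4148 - 8·494 = 196 and qs = 2·494 - 352 = 636.
Producer surplus without the control is ½ · (450 - 176) · 548 = 75076.
With the floor, 196 units are sold at 494. The supply price at q = 196 is 274, so PS = ½ · [(494 - 176) + (494 - 274)] · 196 = 52724.
Change in producer surplus = 52724 - 75076 = -22352.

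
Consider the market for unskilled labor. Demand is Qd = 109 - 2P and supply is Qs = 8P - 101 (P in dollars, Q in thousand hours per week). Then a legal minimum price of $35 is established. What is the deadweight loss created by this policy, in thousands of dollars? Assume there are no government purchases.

245

Setting quantity demanded equal to quantity supplied, 109 - 2P = 8P - 101, gives P* = 21 and Q* = 67.
Because the floor (35) lies above the market-clearing price, it is binding.
At P = 35: Qd = 109 - 2·35 = 39 and Qs = 8·35 - 101 = 179.
Quantity traded falls to 39. At Q = 39 the demand price is (109 - 39)/2 = 35 and the supply price is (101 + 39)/8 = 17.5.
Deadweight loss = ½ · (35 - 17.5) · (67 - 39) = ½ · 17.5 · 28 = 245.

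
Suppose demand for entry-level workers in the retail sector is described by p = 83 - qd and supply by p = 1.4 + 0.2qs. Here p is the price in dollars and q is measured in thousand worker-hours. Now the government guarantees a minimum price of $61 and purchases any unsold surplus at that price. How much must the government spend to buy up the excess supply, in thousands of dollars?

16836

Rearranging demand gives qd = 83 - p; rearranging supply gives qs = 5p - 7. Equilibrium: 83 - p = 5p - 7, so 90 = 6p and p* = 15, q* = 68.
The floor of 61 is above the equilibrium price 15, so it binds.
At p = 61: qd = 83 - 61 = 22 and qs = 5·61 - 7 = 298.
Surplus = qs - qd = 276.
Government expenditure = surplus × support price = 276 × 61 = 16836.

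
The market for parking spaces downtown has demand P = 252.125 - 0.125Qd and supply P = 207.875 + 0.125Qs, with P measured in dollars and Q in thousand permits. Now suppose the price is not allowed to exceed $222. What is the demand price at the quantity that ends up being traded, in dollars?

238

Rearranging demand gives Qd = 2017 - 8P; rearranging supply gives Qs = 8P - 1663. In a free market, 2017 - 8P = 8P - 1663 gives the equilibrium P* = 230, Q* = 177.
Because the ceiling (222) lies below the market-clearing price, it is binding.
At P = 222: Qd = 2017 - 8·222 = 241 and Qs = 8·222 - 1663 = 113.
Only 113 units reach the market. On the demand curve, the marginal buyer's willingness to pay at Q = 113 is (2017 - 113)/8 = 238.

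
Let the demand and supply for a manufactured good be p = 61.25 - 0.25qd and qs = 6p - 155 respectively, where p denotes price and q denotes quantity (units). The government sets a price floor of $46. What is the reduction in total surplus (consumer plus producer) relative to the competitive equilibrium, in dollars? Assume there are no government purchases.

120

Rearranging demand gives qd = 245 - 4p. Setting quantity demanded equal to quantity supplied, 245 - 4p = 6p - 155, gives p* = 40 and q* = 85.
The floor of 46 is above the equilibrium price 40, so it binds.
At p = 46: qd = 245 - 4·46 = 61 and qs = 6·46 - 155 = 121.
Quantity traded falls to 61. At q = 61 the demand price is (245 - 61)/4 = 46 and the supply price is (155 + 61)/6 = 36.
Deadweight loss = ½ · (46 - 36) · (85 - 61) = ½ · 10 · 24 = 120.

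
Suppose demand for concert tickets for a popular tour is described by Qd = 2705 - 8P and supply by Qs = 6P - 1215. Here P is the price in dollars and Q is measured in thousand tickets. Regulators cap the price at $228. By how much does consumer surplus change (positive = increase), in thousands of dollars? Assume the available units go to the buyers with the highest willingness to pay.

1872

Setting quantity demanded equal to quantity supplied, 2705 - 8P = 6P - 1215, gives P* = 280 and Q* = 465.
The ceiling of 228 is below the equilibrium price 280, so it binds.
At P = 228: Qd = 2705 - 8·228 = 881 and Qs = 6·228 - 1215 = 153.
Consumer surplus without the control is ½ · (338.125 - 280) · 465 = 13514.0625.
With the ceiling, 153 units are sold at 228 (assume they go to the highest-value buyers). The demand price at Q = 153 is 319, so CS = ½ · [(338.125 - 228) + (319 - 228)] · 153 = 15386.0625.
Change in consumer surplus = 15386.0625 - 13514.0625 = 1872.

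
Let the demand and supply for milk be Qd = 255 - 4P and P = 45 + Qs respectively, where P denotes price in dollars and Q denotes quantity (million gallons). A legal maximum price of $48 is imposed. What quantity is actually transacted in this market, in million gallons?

Rearranging supply gives Qs = P - 45. Equilibrium: 255 - 4P = P - 45, so 300 = 5P and P* = 60, Q* = 15.
The ceiling of 48 is below the equilibrium price 60, so it binds.
At P = 48: Qd = 255 - 4·48 = 63 and Qs = 48 - 45 = 3.
The quantity actually transacted is the short side, supply: 3.

3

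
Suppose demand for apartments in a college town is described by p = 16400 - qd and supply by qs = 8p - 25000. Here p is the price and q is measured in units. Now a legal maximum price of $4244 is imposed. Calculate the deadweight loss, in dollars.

4562496

Rearranging demand gives qd = 16400 - p. In a free market, 16400 - p = 8p - 25000 gives the equilibrium p* = 4600, q* = 11800.
Since 4244 < 4600, the ceiling is binding.
At p = 4244: qd = 16400 - 4244 = 12156 and qs = 8·4244 - 25000 = 8952.
Quantity traded falls to 8952. At q = 8952 the demand price is 16400 - 8952 = 7448 and the supply price is (25000 + 8952)/8 = 4244.
Deadweight loss = ½ · (7448 - 4244) · (11800 - 8952) = ½ · 3204 · 2848 = 4562496.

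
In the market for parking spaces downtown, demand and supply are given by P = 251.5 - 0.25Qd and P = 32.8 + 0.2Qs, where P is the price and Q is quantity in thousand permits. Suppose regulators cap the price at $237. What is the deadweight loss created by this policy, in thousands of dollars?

Rearranging demand gives Qd = 1006 - 4P; rearranging supply gives Qs = 5P - 164. Without the control the market clears where 1006 - 4P = 5P - 164, i.e. P* = 130 and Q* = 486.
The ceiling of 237 is above the equilibrium price 130, so it is not binding; the market clears at P* = 130, Q* = 486.
Since the control does not bind, no trades are prevented and deadweight loss is zero.

0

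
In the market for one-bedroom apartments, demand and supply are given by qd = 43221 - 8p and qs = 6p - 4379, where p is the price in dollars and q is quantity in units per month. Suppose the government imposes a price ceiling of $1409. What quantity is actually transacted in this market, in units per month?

Setting quantity demanded equal to quantity supplied, 43221 - 8p = 6p - 4379, gives p* = 3400 and q* = 16021.
The ceiling of 1409 is below the equilibrium price 3400, so it binds.
At p = 1409: qd = 43221 - 8·1409 = 31949 and qs = 6·1409 - 4379 = 4075.
The quantity actually transacted is the short side, supply: 4075.

4075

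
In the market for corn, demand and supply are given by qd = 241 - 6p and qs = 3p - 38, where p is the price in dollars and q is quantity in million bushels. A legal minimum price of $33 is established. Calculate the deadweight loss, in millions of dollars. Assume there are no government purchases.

36

Without the control the market clears where 241 - 6p = 3p - 38, i.e. p* = 31 and q* = 55.
The floor of 33 is above the equilibrium price 31, so it binds.
At p = 33: qd = 241 - 6·33 = 43 and qs = 3·33 - 38 = 61.
Quantity traded falls to 43. At q = 43 the demand price is (241 - 43)/6 = 33 and the supply price is (38 + 43)/3 = 27.
Deadweight loss = ½ · (33 - 27) · (55 - 43) = ½ · 6 · 12 = 36.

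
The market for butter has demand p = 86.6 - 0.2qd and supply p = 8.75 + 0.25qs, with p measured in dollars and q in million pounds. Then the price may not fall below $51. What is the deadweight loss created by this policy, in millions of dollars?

Rearranging demand gives qd = 433 - 5p; rearranging supply gives qs = 4p - 35. Without the control the market clears where 433 - 5p = 4p - 35, i.e. p* = 52 and q* = 173.
Since 51 is below p* = 52, the floor does not bind and the free-market outcome prevails.
Since the control does not bind, no trades are prevented and deadweight loss is zero.

0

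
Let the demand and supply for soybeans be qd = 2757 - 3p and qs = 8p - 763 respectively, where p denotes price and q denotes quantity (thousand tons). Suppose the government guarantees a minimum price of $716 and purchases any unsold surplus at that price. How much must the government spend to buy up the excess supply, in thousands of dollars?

3118896

In a free market, 2757 - 3p = 8p - 763 gives the equilibrium p* = 320, q* = 1797.
Since 716 > 320, the floor is binding.
At p = 716: qd = 2757 - 3·716 = 609 and qs = 8·716 - 763 = 4965.
Surplus = qs - qd = 4356.
Government expenditure = surplus × support price = 4356 × 716 = 3118896.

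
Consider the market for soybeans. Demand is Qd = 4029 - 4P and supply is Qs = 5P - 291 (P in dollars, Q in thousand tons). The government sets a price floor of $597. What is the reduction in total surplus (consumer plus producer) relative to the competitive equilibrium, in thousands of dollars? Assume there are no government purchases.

Equilibrium: 4029 - 4P = 5P - 291, so 4320 = 9P and P* = 480, Q* = 2109.
Since 597 > 480, the floor is binding.
At P = 597: Qd = 4029 - 4·597 = 1641 and Qs = 5·597 - 291 = 2694.
Quantity traded falls to 1641. At Q = 1641 the demand price is (4029 - 1641)/4 = 597 and the supply price is (291 + 1641)/5 = 386.4.
Deadweight loss = ½ · (597 - 386.4) · (2109 - 1641) = ½ · 210.6 · 468 = 49280.4.

49280.4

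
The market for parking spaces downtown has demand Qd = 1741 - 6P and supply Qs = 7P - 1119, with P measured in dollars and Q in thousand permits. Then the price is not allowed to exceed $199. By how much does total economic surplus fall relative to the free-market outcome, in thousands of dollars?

3344.25

In a free market, 1741 - 6P = 7P - 1119 gives the equilibrium P* = 220, Q* = 421.
Since 199 < 220, the ceiling is binding.
At P = 199: Qd = 1741 - 6·199 = 547 and Qs = 7·199 - 1119 = 274.
Quantity traded falls to 274. At Q = 274 the demand price is (1741 - 274)/6 = 244.5 and the supply price is (1119 + 274)/7 = 199.
Deadweight loss = ½ · (244.5 - 199) · (421 - 274) = ½ · 45.5 · 147 = 3344.25.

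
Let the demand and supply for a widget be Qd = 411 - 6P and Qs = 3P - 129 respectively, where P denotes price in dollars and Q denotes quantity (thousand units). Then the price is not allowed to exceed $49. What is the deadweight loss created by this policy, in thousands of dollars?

272.25

Setting quantity demanded equal to quantity supplied, 411 - 6P = 3P - 129, gives P* = 60 and Q* = 51.
The ceiling of 49 is below the equilibrium price 60, so it binds.
At P = 49: Qd = 411 - 6·49 = 117 and Qs = 3·49 - 129 = 18.
Quantity traded falls to 18. At Q = 18 the demand price is (411 - 18)/6 = 65.5 and the supply price is (129 + 18)/3 = 49.
Deadweight loss = ½ · (65.5 - 49) · (51 - 18) = ½ · 16.5 · 33 = 272.25.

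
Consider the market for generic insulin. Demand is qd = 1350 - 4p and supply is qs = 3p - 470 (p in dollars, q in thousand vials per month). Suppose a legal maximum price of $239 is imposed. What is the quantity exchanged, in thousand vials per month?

247

Equilibrium: 1350 - 4p = 3p - 470, so 1820 = 7p and p* = 260, q* = 310.
Since 239 < 260, the ceiling is binding.
At p = 239: qd = 1350 - 4·239 = 394 and qs = 3·239 - 470 = 247.
The quantity actually transacted is the short side, supply: 247.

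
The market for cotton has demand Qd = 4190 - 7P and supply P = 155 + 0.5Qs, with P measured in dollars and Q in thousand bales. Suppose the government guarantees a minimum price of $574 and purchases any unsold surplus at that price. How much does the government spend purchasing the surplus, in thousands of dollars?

Rearranging supply gives Qs = 2P - 310. In a free market, 4190 - 7P = 2P - 310 gives the equilibrium P* = 500, Q* = 690.
The floor of 574 is above the equilibrium price 500, so it binds.
At P = 574: Qd = 4190 - 7·574 = 172 and Qs = 2·574 - 310 = 838.
Surplus = Qs - Qd = 666.
Government expenditure = surplus × support price = 666 × 574 = 382284.

382284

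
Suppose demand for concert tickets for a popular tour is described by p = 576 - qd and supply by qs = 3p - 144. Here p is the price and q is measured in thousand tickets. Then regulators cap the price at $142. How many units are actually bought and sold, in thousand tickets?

282

Rearranging demand gives qd = 576 - p. Setting quantity demanded equal to quantity supplied, 576 - p = 3p - 144, gives p* = 180 and q* = 396.
Since 142 < 180, the ceiling is binding.
At p = 142: qd = 576 - 142 = 434 and qs = 3·142 - 144 = 282.
The quantity actually transacted is the short side, supply: 282.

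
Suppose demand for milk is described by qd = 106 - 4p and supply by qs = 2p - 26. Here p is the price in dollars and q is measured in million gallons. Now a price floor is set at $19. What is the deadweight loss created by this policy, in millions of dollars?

In a free market, 106 - 4p = 2p - 26 gives the equilibrium p* = 22, q* = 18.
Since 19 is below p* = 22, the floor does not bind and the free-market outcome prevails.
Since the control does not bind, no trades are prevented and deadweight loss is zero.

0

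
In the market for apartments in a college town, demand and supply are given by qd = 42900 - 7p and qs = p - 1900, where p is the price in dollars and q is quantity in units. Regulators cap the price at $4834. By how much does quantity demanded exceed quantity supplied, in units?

Equilibrium: 42900 - 7p = p - 1900, so 44800 = 8p and p* = 5600, q* = 3700.
Because the ceiling (4834) lies below the market-clearing price, it is binding.
At p = 4834: qd = 42900 - 7·4834 = 9062 and qs = 4834 - 1900 = 2934.
Shortage = qd - qs = 9062 - 2934 = 6128.

6128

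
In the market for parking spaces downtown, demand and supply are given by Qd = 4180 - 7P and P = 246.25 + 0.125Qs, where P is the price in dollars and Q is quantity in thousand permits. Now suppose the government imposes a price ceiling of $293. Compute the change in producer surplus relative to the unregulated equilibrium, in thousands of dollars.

-98514

Rearranging supply gives Qs = 8P - 1970. Setting quantity demanded equal to quantity supplied, 4180 - 7P = 8P - 1970, gives P* = 410 and Q* = 1310.
Because the ceiling (293) lies below the market-clearing price, it is binding.
At P = 293: Qd = 4180 - 7·293 = 2129 and Qs = 8·293 - 1970 = 374.
Producer surplus without the control is ½ · (410 - 246.25) · 1310 = 107256.25.
With the ceiling, producers sell 374 units at 293, so PS = ½ · (293 - 246.25) · 374 = 8742.25.
Change in producer surplus = 8742.25 - 107256.25 = -98514.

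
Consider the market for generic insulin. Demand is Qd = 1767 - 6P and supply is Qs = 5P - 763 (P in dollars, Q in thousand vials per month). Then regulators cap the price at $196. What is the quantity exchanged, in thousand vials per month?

217

Setting quantity demanded equal to quantity supplied, 1767 - 6P = 5P - 763, gives P* = 230 and Q* = 387.
The ceiling of 196 is below the equilibrium price 230, so it binds.
At P = 196: Qd = 1767 - 6·196 = 591 and Qs = 5·196 - 763 = 217.
The quantity actually transacted is the short side, supply: 217.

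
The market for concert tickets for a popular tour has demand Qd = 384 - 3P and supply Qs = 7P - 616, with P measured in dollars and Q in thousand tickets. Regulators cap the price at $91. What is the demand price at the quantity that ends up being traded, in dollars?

Without the control the market clears where 384 - 3P = 7P - 616, i.e. P* = 100 and Q* = 84.
Because the ceiling (91) lies below the market-clearing price, it is binding.
At P = 91: Qd = 384 - 3·91 = 111 and Qs = 7·91 - 616 = 21.
Only 21 units reach the market. On the demand curve, the marginal buyer's willingness to pay at Q = 21 is (384 - 21)/3 = 121.

121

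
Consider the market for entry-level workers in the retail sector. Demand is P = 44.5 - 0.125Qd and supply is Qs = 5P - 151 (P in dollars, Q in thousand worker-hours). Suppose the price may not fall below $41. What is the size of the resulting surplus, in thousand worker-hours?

26

Rearranging demand gives Qd = 356 - 8P. Setting quantity demanded equal to quantity supplied, 356 - 8P = 5P - 151, gives P* = 39 and Q* = 44.
The floor of 41 is above the equilibrium price 39, so it binds.
At P = 41: Qd = 356 - 8·41 = 28 and Qs = 5·41 - 151 = 54.
Surplus = Qs - Qd = 54 - 28 = 26.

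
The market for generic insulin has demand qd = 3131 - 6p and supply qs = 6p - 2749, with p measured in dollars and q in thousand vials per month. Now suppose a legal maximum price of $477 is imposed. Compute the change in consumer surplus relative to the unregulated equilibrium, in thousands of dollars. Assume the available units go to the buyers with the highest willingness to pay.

962

Setting quantity demanded equal to quantity supplied, 3131 - 6p = 6p - 2749, gives p* = 490 and q* = 191.
The ceiling of 477 is below the equilibrium price 490, so it binds.
At p = 477: qd = 3131 - 6·477 = 269 and qs = 6·477 - 2749 = 113.
Consumer surplus without the control is ½ · (3131/6 - 490) · 191 = 36481/12.
With the ceiling, 113 units are sold at 477 (assume they go to the highest-value buyers). The demand price at q = 113 is 503, so CS = ½ · [(3131/6 - 477) + (503 - 477)] · 113 = 48025/12.
Change in consumer surplus = 48025/12 - 36481/12 = 962.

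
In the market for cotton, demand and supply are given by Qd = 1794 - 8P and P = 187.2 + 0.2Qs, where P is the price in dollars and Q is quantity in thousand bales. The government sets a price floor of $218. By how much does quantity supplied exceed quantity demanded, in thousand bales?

104

Rearranging supply gives Qs = 5P - 936. Setting quantity demanded equal to quantity supplied, 1794 - 8P = 5P - 936, gives P* = 210 and Q* = 114.
The floor of 218 is above the equilibrium price 210, so it binds.
At P = 218: Qd = 1794 - 8·218 = 50 and Qs = 5·218 - 936 = 154.
Surplus = Qs - Qd = 154 - 50 = 104.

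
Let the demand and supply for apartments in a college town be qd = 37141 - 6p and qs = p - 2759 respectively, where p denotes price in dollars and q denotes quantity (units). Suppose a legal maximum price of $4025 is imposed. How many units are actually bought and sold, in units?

Without the control the market clears where 37141 - 6p = p - 2759, i.e. p* = 5700 and q* = 2941.
The ceiling of 4025 is below the equilibrium price 5700, so it binds.
At p = 4025: qd = 37141 - 6·4025 = 12991 and qs = 4025 - 2759 = 1266.
The quantity actually transacted is the short side, supply: 1266.

1266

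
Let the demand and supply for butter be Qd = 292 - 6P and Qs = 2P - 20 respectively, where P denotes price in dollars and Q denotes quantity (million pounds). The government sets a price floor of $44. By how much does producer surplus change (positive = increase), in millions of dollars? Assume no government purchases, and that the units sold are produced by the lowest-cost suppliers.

Equilibrium: 292 - 6P = 2P - 20, so 312 = 8P and P* = 39, Q* = 58.
Because the floor (44) lies above the market-clearing price, it is binding.
At P = 44: Qd = 292 - 6·44 = 28 and Qs = 2·44 - 20 = 68.
Producer surplus without the control is ½ · (39 - 10) · 58 = 841.
With the floor, 28 units are sold at 44. The supply price at Q = 28 is 24, so PS = ½ · [(44 - 10) + (44 - 24)] · 28 = 756.
Change in producer surplus = 756 - 841 = -85.

-85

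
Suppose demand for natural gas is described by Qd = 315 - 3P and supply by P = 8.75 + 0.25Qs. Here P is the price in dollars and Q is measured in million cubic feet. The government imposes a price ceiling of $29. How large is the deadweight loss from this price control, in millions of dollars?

2058

Rearranging supply gives Qs = 4P - 35. In a free market, 315 - 3P = 4P - 35 gives the equilibrium P* = 50, Q* = 165.
The ceiling of 29 is below the equilibrium price 50, so it binds.
At P = 29: Qd = 315 - 3·29 = 228 and Qs = 4·29 - 35 = 81.
Quantity traded falls to 81. At Q = 81 the demand price is (315 - 81)/3 = 78 and the supply price is (35 + 81)/4 = 29.
Deadweight loss = ½ · (78 - 29) · (165 - 81) = ½ · 49 · 84 = 2058.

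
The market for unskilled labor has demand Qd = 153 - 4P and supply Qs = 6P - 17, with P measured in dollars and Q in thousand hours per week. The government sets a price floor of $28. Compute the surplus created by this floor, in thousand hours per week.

Setting quantity demanded equal to quantity supplied, 153 - 4P = 6P - 17, gives P* = 17 and Q* = 85.
The floor of 28 is above the equilibrium price 17, so it binds.
At P = 28: Qd = 153 - 4·28 = 41 and Qs = 6·28 - 17 = 151.
Surplus = Qs - Qd = 151 - 41 = 110.

110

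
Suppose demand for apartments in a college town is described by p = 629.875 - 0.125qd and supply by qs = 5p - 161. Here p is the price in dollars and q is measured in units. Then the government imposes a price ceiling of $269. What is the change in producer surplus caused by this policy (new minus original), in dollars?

Rearranging demand gives qd = 5039 - 8p. Without the control the market clears where 5039 - 8p = 5p - 161, i.e. p* = 400 and q* = 1839.
Because the ceiling (269) lies below the market-clearing price, it is binding.
At p = 269: qd = 5039 - 8·269 = 2887 and qs = 5·269 - 161 = 1184.
Producer surplus without the control is ½ · (400 - 32.2) · 1839 = 338192.1.
With the ceiling, producers sell 1184 units at 269, so PS = ½ · (269 - 32.2) · 1184 = 140185.6.
Change in producer surplus = 140185.6 - 338192.1 = -198006.5.

-198006.5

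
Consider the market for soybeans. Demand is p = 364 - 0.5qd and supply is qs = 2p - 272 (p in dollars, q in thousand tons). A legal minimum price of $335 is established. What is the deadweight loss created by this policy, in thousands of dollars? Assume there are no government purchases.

Rearranging demand gives qd = 728 - 2p. Equilibrium: 728 - 2p = 2p - 272, so 1000 = 4p and p* = 250, q* = 228.
Because the floor (335) lies above the market-clearing price, it is binding.
At p = 335: qd = 728 - 2·335 = 58 and qs = 2·335 - 272 = 398.
Quantity traded falls to 58. At q = 58 the demand price is (728 - 58)/2 = 335 and the supply price is (272 + 58)/2 = 165.
Deadweight loss = ½ · (335 - 165) · (228 - 58) = ½ · 170 · 170 = 14450.

14450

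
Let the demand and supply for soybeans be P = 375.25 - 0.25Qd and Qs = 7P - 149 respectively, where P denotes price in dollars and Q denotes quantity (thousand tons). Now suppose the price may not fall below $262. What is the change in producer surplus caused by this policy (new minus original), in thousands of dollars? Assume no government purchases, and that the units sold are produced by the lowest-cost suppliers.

36400

Rearranging demand gives Qd = 1501 - 4P. Equilibrium: 1501 - 4P = 7P - 149, so 1650 = 11P and P* = 150, Q* = 901.
Because the floor (262) lies above the market-clearing price, it is binding.
At P = 262: Qd = 1501 - 4·262 = 453 and Qs = 7·262 - 149 = 1685.
Producer surplus without the control is ½ · (150 - 149/7) · 901 = 811801/14.
With the floor, 453 units are sold at 262. The supply price at Q = 453 is 86, so PS = ½ · [(262 - 149/7) + (262 - 86)] · 453 = 1321401/14.
Change in producer surplus = 1321401/14 - 811801/14 = 36400.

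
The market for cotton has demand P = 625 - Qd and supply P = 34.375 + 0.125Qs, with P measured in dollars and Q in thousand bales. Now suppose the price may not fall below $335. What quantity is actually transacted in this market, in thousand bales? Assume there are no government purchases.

Rearranging demand gives Qd = 625 - P; rearranging supply gives Qs = 8P - 275. Equilibrium: 625 - P = 8P - 275, so 900 = 9P and P* = 100, Q* = 525.
Because the floor (335) lies above the market-clearing price, it is binding.
At P = 335: Qd = 625 - 335 = 290 and Qs = 8·335 - 275 = 2405.
The quantity actually transacted is the short side, demand: 290.

290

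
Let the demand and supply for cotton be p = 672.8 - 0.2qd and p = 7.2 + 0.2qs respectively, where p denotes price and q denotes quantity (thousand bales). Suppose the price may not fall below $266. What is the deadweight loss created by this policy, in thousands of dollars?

Rearranging demand gives qd = 3364 - 5p; rearranging supply gives qs = 5p - 36. Setting quantity demanded equal to quantity supplied, 3364 - 5p = 5p - 36, gives p* = 340 and q* = 1664.
The floor of 266 is below the equilibrium price 340, so it is not binding; the market clears at p* = 340, q* = 1664.
Since the control does not bind, no trades are prevented and deadweight loss is zero.

0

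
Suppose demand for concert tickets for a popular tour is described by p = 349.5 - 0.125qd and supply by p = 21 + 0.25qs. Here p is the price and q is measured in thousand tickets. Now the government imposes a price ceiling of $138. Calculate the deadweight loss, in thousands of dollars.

Rearranging demand gives qd = 2796 - 8p; rearranging supply gives qs = 4p - 84. In a free market, 2796 - 8p = 4p - 84 gives the equilibrium p* = 240, q* = 876.
Since 138 < 240, the ceiling is binding.
At p = 138: qd = 2796 - 8·138 = 1692 and qs = 4·138 - 84 = 468.
Quantity traded falls to 468. At q = 468 the demand price is (2796 - 468)/8 = 291 and the supply price is (84 + 468)/4 = 138.
Deadweight loss = ½ · (291 - 138) · (876 - 468) = ½ · 153 · 408 = 31212.

31212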